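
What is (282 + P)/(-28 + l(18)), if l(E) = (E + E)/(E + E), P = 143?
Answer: -425/27 ≈ -15.741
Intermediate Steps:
l(E) = 1 (l(E) = (2*E)/((2*E)) = (2*E)*(1/(2*E)) = 1)
(282 + P)/(-28 + l(18)) = (282 + 143)/(-28 + 1) = 425/(-27) = 425*(-1/27) = -425/27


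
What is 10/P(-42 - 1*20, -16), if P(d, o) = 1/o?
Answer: -160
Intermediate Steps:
10/P(-42 - 1*20, -16) = 10/1/(-16) = 10/(-1/16) = -16*10 = -160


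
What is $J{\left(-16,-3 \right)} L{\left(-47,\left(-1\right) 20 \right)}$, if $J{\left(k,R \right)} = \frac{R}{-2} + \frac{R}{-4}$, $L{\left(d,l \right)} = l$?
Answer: $-45$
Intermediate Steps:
$J{\left(k,R \right)} = - \frac{3 R}{4}$ ($J{\left(k,R \right)} = R \left(- \frac{1}{2}\right) + R \left(- \frac{1}{4}\right) = - \frac{R}{2} - \frac{R}{4} = - \frac{3 R}{4}$)
$J{\left(-16,-3 \right)} L{\left(-47,\left(-1\right) 20 \right)} = \left(- \frac{3}{4}\right) \left(-3\right) \left(\left(-1\right) 20\right) = \frac{9}{4} \left(-20\right) = -45$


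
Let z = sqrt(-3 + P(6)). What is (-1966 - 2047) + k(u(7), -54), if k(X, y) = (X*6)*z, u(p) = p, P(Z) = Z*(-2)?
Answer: -4013 + 42*I*sqrt(15) ≈ -4013.0 + 162.67*I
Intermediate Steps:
P(Z) = -2*Z
z = I*sqrt(15) (z = sqrt(-3 - 2*6) = sqrt(-3 - 12) = sqrt(-15) = I*sqrt(15) ≈ 3.873*I)
k(X, y) = 6*I*X*sqrt(15) (k(X, y) = (X*6)*(I*sqrt(15)) = (6*X)*(I*sqrt(15)) = 6*I*X*sqrt(15))
(-1966 - 2047) + k(u(7), -54) = (-1966 - 2047) + 6*I*7*sqrt(15) = -4013 + 42*I*sqrt(15)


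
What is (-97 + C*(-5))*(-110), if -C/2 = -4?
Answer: 15070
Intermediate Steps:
C = 8 (C = -2*(-4) = 8)
(-97 + C*(-5))*(-110) = (-97 + 8*(-5))*(-110) = (-97 - 40)*(-110) = -137*(-110) = 15070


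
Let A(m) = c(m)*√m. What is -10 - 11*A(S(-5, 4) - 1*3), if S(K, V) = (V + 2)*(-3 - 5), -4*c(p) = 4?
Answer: -10 + 11*I*√51 ≈ -10.0 + 78.556*I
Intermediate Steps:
c(p) = -1 (c(p) = -¼*4 = -1)
S(K, V) = -16 - 8*V (S(K, V) = (2 + V)*(-8) = -16 - 8*V)
A(m) = -√m
-10 - 11*A(S(-5, 4) - 1*3) = -10 - (-11)*√((-16 - 8*4) - 1*3) = -10 - (-11)*√((-16 - 32) - 3) = -10 - (-11)*√(-48 - 3) = -10 - (-11)*√(-51) = -10 - (-11)*I*√51 = -10 + 11*I*√51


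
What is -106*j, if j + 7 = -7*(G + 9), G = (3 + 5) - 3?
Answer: 11130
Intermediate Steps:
G = 5 (G = 8 - 3 = 5)
j = -105 (j = -7 - 7*(5 + 9) = -7 - 7*14 = -7 - 98 = -105)
-106*j = -106*(-105) = 11130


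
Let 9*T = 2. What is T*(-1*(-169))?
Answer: 338/9 ≈ 37.556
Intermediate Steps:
T = 2/9 (T = (⅑)*2 = 2/9 ≈ 0.22222)
T*(-1*(-169)) = 2*(-1*(-169))/9 = (2/9)*169 = 338/9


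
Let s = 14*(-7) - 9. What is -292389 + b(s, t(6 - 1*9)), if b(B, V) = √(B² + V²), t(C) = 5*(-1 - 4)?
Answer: -292389 + √12074 ≈ -2.9228e+5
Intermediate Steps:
t(C) = -25 (t(C) = 5*(-5) = -25)
s = -107 (s = -98 - 9 = -107)
-292389 + b(s, t(6 - 1*9)) = -292389 + √((-107)² + (-25)²) = -292389 + √(11449 + 625) = -292389 + √12074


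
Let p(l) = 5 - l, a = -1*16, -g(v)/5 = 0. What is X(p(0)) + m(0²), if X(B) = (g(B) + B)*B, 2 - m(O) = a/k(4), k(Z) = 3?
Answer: 97/3 ≈ 32.333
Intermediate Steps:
g(v) = 0 (g(v) = -5*0 = 0)
a = -16
m(O) = 22/3 (m(O) = 2 - (-16)/3 = 2 - 1*(-16/3) = 2 + 16/3 = 22/3)
X(B) = B² (X(B) = (0 + B)*B = B*B = B²)
X(p(0)) + m(0²) = (5 - 1*0)² + 22/3 = (5 + 0)² + 22/3 = 5² + 22/3 = 25 + 22/3 = 97/3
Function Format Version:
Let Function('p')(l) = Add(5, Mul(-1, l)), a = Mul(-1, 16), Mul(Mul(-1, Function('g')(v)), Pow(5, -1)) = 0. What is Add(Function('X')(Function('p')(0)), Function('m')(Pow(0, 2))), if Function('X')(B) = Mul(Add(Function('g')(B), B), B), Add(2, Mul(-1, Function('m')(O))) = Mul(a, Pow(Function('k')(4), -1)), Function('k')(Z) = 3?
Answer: Rational(97, 3) ≈ 32.333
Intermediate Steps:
Function('g')(v) = 0 (Function('g')(v) = Mul(-5, 0) = 0)
a = -16
Function('m')(O) = Rational(22, 3) (Function('m')(O) = Add(2, Mul(-1, Mul(-16, Pow(3, -1)))) = Add(2, Mul(-1, Mul(-16, Rational(1, 3)))) = Add(2, Mul(-1, Rational(-16, 3))) = Add(2, Rational(16, 3)) = Rational(22, 3))
Function('X')(B) = Pow(B, 2) (Function('X')(B) = Mul(Add(0, B), B) = Mul(B, B) = Pow(B, 2))
Add(Function('X')(Function('p')(0)), Function('m')(Pow(0, 2))) = Add(Pow(Add(5, Mul(-1, 0)), 2), Rational(22, 3)) = Add(Pow(Add(5, 0), 2), Rational(22, 3)) = Add(Pow(5, 2), Rational(22, 3)) = Add(25, Rational(22, 3)) = Rational(97, 3)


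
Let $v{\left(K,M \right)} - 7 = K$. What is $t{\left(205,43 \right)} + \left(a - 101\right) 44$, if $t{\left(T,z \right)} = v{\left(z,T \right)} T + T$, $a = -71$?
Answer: $2887$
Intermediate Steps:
$v{\left(K,M \right)} = 7 + K$
$t{\left(T,z \right)} = T + T \left(7 + z\right)$ ($t{\left(T,z \right)} = \left(7 + z\right) T + T = T \left(7 + z\right) + T = T + T \left(7 + z\right)$)
$t{\left(205,43 \right)} + \left(a - 101\right) 44 = 205 \left(8 + 43\right) + \left(-71 - 101\right) 44 = 205 \cdot 51 - 7568 = 10455 - 7568 = 2887$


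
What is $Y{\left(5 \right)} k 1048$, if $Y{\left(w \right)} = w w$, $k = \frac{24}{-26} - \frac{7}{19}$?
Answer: $- \frac{8357800}{247} \approx -33837.0$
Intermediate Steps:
$k = - \frac{319}{247}$ ($k = 24 \left(- \frac{1}{26}\right) - \frac{7}{19} = - \frac{12}{13} - \frac{7}{19} = - \frac{319}{247} \approx -1.2915$)
$Y{\left(w \right)} = w^{2}$
$Y{\left(5 \right)} k 1048 = 5^{2} \left(\left(- \frac{319}{247}\right) 1048\right) = 25 \left(- \frac{334312}{247}\right) = - \frac{8357800}{247}$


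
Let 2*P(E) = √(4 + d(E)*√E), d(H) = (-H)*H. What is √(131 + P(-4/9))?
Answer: √(10611 + 3*√3*√(243 - 8*I))/9 ≈ 11.489 - 0.00071627*I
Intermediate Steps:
d(H) = -H²
P(E) = √(4 - E^(5/2))/2 (P(E) = √(4 + (-E²)*√E)/2 = √(4 - E^(5/2))/2)
√(131 + P(-4/9)) = √(131 + √(4 - (-4/9)^(5/2))/2) = √(131 + √(4 - 32*I/243)/2)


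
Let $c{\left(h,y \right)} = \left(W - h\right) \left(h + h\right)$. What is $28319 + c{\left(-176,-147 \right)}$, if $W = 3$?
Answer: $-34689$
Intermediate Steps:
$c{\left(h,y \right)} = 2 h \left(3 - h\right)$ ($c{\left(h,y \right)} = \left(3 - h\right) \left(h + h\right) = \left(3 - h\right) 2 h = 2 h \left(3 - h\right)$)
$28319 + c{\left(-176,-147 \right)} = 28319 + 2 \left(-176\right) \left(3 - -176\right) = 28319 + 2 \left(-176\right) \left(3 + 176\right) = 28319 + 2 \left(-176\right) 179 = 28319 - 63008 = -34689$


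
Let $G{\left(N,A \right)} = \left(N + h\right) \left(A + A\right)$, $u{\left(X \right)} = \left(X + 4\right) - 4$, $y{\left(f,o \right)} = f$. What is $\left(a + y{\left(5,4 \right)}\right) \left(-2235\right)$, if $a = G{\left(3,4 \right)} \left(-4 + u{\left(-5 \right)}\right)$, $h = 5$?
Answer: $1276185$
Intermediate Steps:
$u{\left(X \right)} = X$ ($u{\left(X \right)} = \left(4 + X\right) - 4 = X$)
$G{\left(N,A \right)} = 2 A \left(5 + N\right)$ ($G{\left(N,A \right)} = \left(N + 5\right) \left(A + A\right) = \left(5 + N\right) 2 A = 2 A \left(5 + N\right)$)
$a = -576$ ($a = 2 \cdot 4 \left(5 + 3\right) \left(-4 - 5\right) = 2 \cdot 4 \cdot 8 \left(-9\right) = 64 \left(-9\right) = -576$)
$\left(a + y{\left(5,4 \right)}\right) \left(-2235\right) = \left(-576 + 5\right) \left(-2235\right) = \left(-571\right) \left(-2235\right) = 1276185$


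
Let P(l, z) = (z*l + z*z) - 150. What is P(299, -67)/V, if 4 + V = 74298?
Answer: -7847/37147 ≈ -0.21124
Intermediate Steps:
P(l, z) = -150 + z² + l*z (P(l, z) = (l*z + z²) - 150 = (z² + l*z) - 150 = -150 + z² + l*z)
V = 74294 (V = -4 + 74298 = 74294)
P(299, -67)/V = (-150 + (-67)² + 299*(-67))/74294 = (-150 + 4489 - 20033)*(1/74294) = -15694*1/74294 = -7847/37147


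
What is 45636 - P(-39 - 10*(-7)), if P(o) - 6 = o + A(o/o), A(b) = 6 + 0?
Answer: 45593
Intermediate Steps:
A(b) = 6
P(o) = 12 + o (P(o) = 6 + (o + 6) = 6 + (6 + o) = 12 + o)
45636 - P(-39 - 10*(-7)) = 45636 - (12 + (-39 - 10*(-7))) = 45636 - (12 + (-39 + 70)) = 45636 - (12 + 31) = 45636 - 1*43 = 45636 - 43 = 45593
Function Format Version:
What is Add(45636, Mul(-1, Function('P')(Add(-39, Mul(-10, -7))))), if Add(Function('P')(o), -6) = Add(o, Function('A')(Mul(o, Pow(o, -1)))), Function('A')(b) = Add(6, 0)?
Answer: 45593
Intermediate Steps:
Function('A')(b) = 6
Function('P')(o) = Add(12, o) (Function('P')(o) = Add(6, Add(o, 6)) = Add(6, Add(6, o)) = Add(12, o))
Add(45636, Mul(-1, Function('P')(Add(-39, Mul(-10, -7))))) = Add(45636, Mul(-1, Add(12, Add(-39, Mul(-10, -7))))) = Add(45636, Mul(-1, Add(12, Add(-39, 70)))) = Add(45636, Mul(-1, Add(12, 31))) = Add(45636, Mul(-1, 43)) = Add(45636, -43) = 45593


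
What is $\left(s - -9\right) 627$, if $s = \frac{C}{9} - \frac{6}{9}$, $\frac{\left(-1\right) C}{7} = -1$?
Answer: $\frac{17138}{3} \approx 5712.7$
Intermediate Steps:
$C = 7$ ($C = \left(-7\right) \left(-1\right) = 7$)
$s = \frac{1}{9}$ ($s = \frac{7}{9} - \frac{6}{9} = 7 \cdot \frac{1}{9} - \frac{2}{3} = \frac{7}{9} - \frac{2}{3} = \frac{1}{9} \approx 0.11111$)
$\left(s - -9\right) 627 = \left(\frac{1}{9} - -9\right) 627 = \left(\frac{1}{9} + 9\right) 627 = \frac{82}{9} \cdot 627 = \frac{17138}{3}$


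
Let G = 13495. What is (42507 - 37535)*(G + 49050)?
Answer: 310973740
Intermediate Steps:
(42507 - 37535)*(G + 49050) = (42507 - 37535)*(13495 + 49050) = 4972*62545 = 310973740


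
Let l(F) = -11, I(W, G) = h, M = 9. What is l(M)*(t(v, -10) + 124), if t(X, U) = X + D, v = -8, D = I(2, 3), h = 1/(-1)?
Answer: -1265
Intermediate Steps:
h = -1
I(W, G) = -1
D = -1
t(X, U) = -1 + X (t(X, U) = X - 1 = -1 + X)
l(M)*(t(v, -10) + 124) = -11*((-1 - 8) + 124) = -11*(-9 + 124) = -11*115 = -1265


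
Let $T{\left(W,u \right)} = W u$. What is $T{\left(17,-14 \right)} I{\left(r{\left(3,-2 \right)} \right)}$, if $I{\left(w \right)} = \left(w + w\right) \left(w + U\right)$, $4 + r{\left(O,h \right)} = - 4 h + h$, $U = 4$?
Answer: $-5712$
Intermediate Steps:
$r{\left(O,h \right)} = -4 - 3 h$ ($r{\left(O,h \right)} = -4 + \left(- 4 h + h\right) = -4 - 3 h$)
$I{\left(w \right)} = 2 w \left(4 + w\right)$ ($I{\left(w \right)} = \left(w + w\right) \left(w + 4\right) = 2 w \left(4 + w\right)$)
$T{\left(17,-14 \right)} I{\left(r{\left(3,-2 \right)} \right)} = 17 \left(-14\right) 2 \left(-4 - -6\right) \left(4 - -2\right) = - 238 \cdot 2 \left(-4 + 6\right) \left(4 + \left(-4 + 6\right)\right) = - 238 \cdot 2 \cdot 2 \left(4 + 2\right) = - 238 \cdot 2 \cdot 2 \cdot 6 = \left(-238\right) 24 = -5712$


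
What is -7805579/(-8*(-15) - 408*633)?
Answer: 7805579/258144 ≈ 30.237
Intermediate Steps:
-7805579/(-8*(-15) - 408*633) = -7805579/(120 - 258264) = -7805579/(-258144) = -7805579*(-1/258144) = 7805579/258144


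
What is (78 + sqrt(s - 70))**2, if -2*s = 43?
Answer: (156 + I*sqrt(366))**2/4 ≈ 5992.5 + 1492.2*I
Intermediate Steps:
s = -43/2 (s = -1/2*43 = -43/2 ≈ -21.500)
(78 + sqrt(s - 70))**2 = (78 + sqrt(-43/2 - 70))**2 = (78 + sqrt(-183/2))**2 = (78 + I*sqrt(366)/2)**2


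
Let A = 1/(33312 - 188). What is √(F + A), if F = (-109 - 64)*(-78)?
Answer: √446975257/182 ≈ 116.16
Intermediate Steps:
F = 13494 (F = -173*(-78) = 13494)
A = 1/33124 ≈ 3.0190e-5
√(F + A) = √(13494 + 1/33124) = √(446975257/33124) = √446975257/182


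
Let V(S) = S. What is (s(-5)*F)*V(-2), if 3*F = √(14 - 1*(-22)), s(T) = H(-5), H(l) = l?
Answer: 20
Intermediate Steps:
s(T) = -5
F = 2 (F = √(14 - 1*(-22))/3 = √(14 + 22)/3 = √36/3 = (⅓)*6 = 2)
(s(-5)*F)*V(-2) = -5*2*(-2) = -10*(-2) = 20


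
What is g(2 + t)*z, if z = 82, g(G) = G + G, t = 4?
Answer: 984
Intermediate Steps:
g(G) = 2*G
g(2 + t)*z = (2*(2 + 4))*82 = (2*6)*82 = 12*82 = 984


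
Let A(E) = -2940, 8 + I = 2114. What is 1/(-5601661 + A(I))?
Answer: -1/5604601 ≈ -1.7842e-7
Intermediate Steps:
I = 2106 (I = -8 + 2114 = 2106)
1/(-5601661 + A(I)) = 1/(-5601661 - 2940) = 1/(-5604601) = -1/5604601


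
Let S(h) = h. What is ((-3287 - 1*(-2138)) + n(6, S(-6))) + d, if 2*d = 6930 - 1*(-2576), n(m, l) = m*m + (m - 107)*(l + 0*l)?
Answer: 4246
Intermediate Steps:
n(m, l) = m² + l*(-107 + m) (n(m, l) = m² + (-107 + m)*(l + 0) = m² + (-107 + m)*l = m² + l*(-107 + m))
d = 4753 (d = (6930 - 1*(-2576))/2 = (6930 + 2576)/2 = (½)*9506 = 4753)
((-3287 - 1*(-2138)) + n(6, S(-6))) + d = ((-3287 - 1*(-2138)) + (6² - 107*(-6) - 6*6)) + 4753 = ((-3287 + 2138) + (36 + 642 - 36)) + 4753 = (-1149 + 642) + 4753 = -507 + 4753 = 4246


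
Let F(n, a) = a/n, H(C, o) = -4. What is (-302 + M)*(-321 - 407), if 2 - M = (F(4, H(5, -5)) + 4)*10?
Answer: 240240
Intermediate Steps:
M = -28 (M = 2 - (-4/4 + 4)*10 = 2 - (-4*1/4 + 4)*10 = 2 - (-1 + 4)*10 = 2 - 3*10 = 2 - 1*30 = 2 - 30 = -28)
(-302 + M)*(-321 - 407) = (-302 - 28)*(-321 - 407) = -330*(-728) = 240240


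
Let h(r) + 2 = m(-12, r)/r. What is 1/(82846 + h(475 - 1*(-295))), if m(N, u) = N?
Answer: 385/31894934 ≈ 1.2071e-5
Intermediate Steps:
h(r) = -2 - 12/r
1/(82846 + h(475 - 1*(-295))) = 1/(82846 + (-2 - 12/(475 - 1*(-295)))) = 1/(82846 + (-2 - 12/(475 + 295))) = 1/(82846 + (-2 - 12/770)) = 1/(82846 + (-2 - 12*1/770)) = 1/(82846 + (-2 - 6/385)) = 1/(82846 - 776/385) = 1/(31894934/385) = 385/31894934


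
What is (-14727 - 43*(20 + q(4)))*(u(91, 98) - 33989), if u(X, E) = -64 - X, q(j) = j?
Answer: 538075296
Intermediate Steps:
(-14727 - 43*(20 + q(4)))*(u(91, 98) - 33989) = (-14727 - 43*(20 + 4))*((-64 - 1*91) - 33989) = (-14727 - 43*24)*((-64 - 91) - 33989) = (-14727 - 1032)*(-155 - 33989) = -15759*(-34144) = 538075296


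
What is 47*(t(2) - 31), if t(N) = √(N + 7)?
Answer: -1316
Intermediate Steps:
t(N) = √(7 + N)
47*(t(2) - 31) = 47*(√(7 + 2) - 31) = 47*(√9 - 31) = 47*(3 - 31) = 47*(-28) = -1316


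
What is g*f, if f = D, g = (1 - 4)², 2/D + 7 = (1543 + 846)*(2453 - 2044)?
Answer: 1/54283 ≈ 1.8422e-5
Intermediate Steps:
D = 1/488547 (D = 2/(-7 + (1543 + 846)*(2453 - 2044)) = 2/(-7 + 2389*409) = 2/(-7 + 977101) = 2/977094 = 2*(1/977094) = 1/488547 ≈ 2.0469e-6)
g = 9 (g = (-3)² = 9)
f = 1/488547 ≈ 2.0469e-6
g*f = 9*(1/488547) = 1/54283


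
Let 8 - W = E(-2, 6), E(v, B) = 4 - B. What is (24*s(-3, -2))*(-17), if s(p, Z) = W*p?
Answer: 12240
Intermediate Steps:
W = 10 (W = 8 - (4 - 1*6) = 8 - (4 - 6) = 8 - 1*(-2) = 8 + 2 = 10)
s(p, Z) = 10*p
(24*s(-3, -2))*(-17) = (24*(10*(-3)))*(-17) = (24*(-30))*(-17) = -720*(-17) = 12240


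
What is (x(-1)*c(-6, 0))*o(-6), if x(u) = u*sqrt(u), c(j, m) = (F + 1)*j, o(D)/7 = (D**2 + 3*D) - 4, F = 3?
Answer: 2352*I ≈ 2352.0*I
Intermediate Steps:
o(D) = -28 + 7*D**2 + 21*D (o(D) = 7*((D**2 + 3*D) - 4) = 7*(-4 + D**2 + 3*D) = -28 + 7*D**2 + 21*D)
c(j, m) = 4*j (c(j, m) = (3 + 1)*j = 4*j)
x(u) = u**(3/2)
(x(-1)*c(-6, 0))*o(-6) = ((-1)**(3/2)*(4*(-6)))*(-28 + 7*(-6)**2 + 21*(-6)) = (-I*(-24))*(-28 + 7*36 - 126) = (24*I)*(-28 + 252 - 126) = (24*I)*98 = 2352*I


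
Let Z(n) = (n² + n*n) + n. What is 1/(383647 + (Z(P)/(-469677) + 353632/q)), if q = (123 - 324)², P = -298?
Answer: 6325140159/2426674023018391 ≈ 2.6065e-6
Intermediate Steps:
q = 40401 (q = (-201)² = 40401)
Z(n) = n + 2*n² (Z(n) = (n² + n²) + n = 2*n² + n = n + 2*n²)
1/(383647 + (Z(P)/(-469677) + 353632/q)) = 1/(383647 + (-298*(1 + 2*(-298))/(-469677) + 353632/40401)) = 1/(383647 + (-298*(1 - 596)*(-1/469677) + 353632*(1/40401))) = 1/(383647 + (-298*(-595)*(-1/469677) + 353632/40401)) = 1/(383647 + (177310*(-1/469677) + 353632/40401)) = 1/(383647 + (-177310/469677 + 353632/40401)) = 1/(383647 + 52976438518/6325140159) = 1/(2426674023018391/6325140159) = 6325140159/2426674023018391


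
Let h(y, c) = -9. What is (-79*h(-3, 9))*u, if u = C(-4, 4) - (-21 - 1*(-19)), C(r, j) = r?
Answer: -1422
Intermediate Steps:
u = -2 (u = -4 - (-21 - 1*(-19)) = -4 - (-21 + 19) = -4 - 1*(-2) = -4 + 2 = -2)
(-79*h(-3, 9))*u = -79*(-9)*(-2) = 711*(-2) = -1422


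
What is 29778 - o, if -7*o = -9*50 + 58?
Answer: 29722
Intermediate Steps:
o = 56 (o = -(-9*50 + 58)/7 = -(-450 + 58)/7 = -⅐*(-392) = 56)
29778 - o = 29778 - 1*56 = 29778 - 56 = 29722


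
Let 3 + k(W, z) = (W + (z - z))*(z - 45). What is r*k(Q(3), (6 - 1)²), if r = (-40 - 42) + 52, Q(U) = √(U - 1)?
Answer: 90 + 600*√2 ≈ 938.53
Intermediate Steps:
Q(U) = √(-1 + U)
k(W, z) = -3 + W*(-45 + z) (k(W, z) = -3 + (W + (z - z))*(z - 45) = -3 + (W + 0)*(-45 + z) = -3 + W*(-45 + z))
r = -30 (r = -82 + 52 = -30)
r*k(Q(3), (6 - 1)²) = -30*(-3 - 45*√(-1 + 3) + √(-1 + 3)*(6 - 1)²) = -30*(-3 - 45*√2 + √2*5²) = -30*(-3 - 45*√2 + √2*25) = -30*(-3 - 45*√2 + 25*√2) = -30*(-3 - 20*√2) = 90 + 600*√2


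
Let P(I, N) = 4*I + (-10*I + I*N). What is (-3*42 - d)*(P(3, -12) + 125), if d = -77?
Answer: -3479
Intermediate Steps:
P(I, N) = -6*I + I*N
(-3*42 - d)*(P(3, -12) + 125) = (-3*42 - 1*(-77))*(3*(-6 - 12) + 125) = (-126 + 77)*(3*(-18) + 125) = -49*(-54 + 125) = -49*71 = -3479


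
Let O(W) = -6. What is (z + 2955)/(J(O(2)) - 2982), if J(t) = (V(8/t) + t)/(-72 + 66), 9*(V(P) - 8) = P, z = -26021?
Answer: 1868346/241567 ≈ 7.7343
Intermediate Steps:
V(P) = 8 + P/9
J(t) = -4/3 - 4/(27*t) - t/6 (J(t) = ((8 + (8/t)/9) + t)/(-72 + 66) = ((8 + 8/(9*t)) + t)/(-6) = (8 + t + 8/(9*t))*(-1/6) = -4/3 - 4/(27*t) - t/6)
(z + 2955)/(J(O(2)) - 2982) = (-26021 + 2955)/((-4/3 - 4/27/(-6) - 1/6*(-6)) - 2982) = -23066/((-4/3 - 4/27*(-1/6) + 1) - 2982) = -23066/((-4/3 + 2/81 + 1) - 2982) = -23066/(-25/81 - 2982) = -23066/(-241567/81) = -23066*(-81/241567) = 1868346/241567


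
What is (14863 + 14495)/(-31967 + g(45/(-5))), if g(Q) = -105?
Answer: -14679/16036 ≈ -0.91538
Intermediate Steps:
(14863 + 14495)/(-31967 + g(45/(-5))) = (14863 + 14495)/(-31967 - 105) = 29358/(-32072) = 29358*(-1/32072) = -14679/16036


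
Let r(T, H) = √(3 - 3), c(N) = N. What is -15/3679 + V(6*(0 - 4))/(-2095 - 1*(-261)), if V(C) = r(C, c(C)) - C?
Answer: -57903/3373643 ≈ -0.017163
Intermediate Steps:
r(T, H) = 0 (r(T, H) = √0 = 0)
V(C) = -C (V(C) = 0 - C = -C)
-15/3679 + V(6*(0 - 4))/(-2095 - 1*(-261)) = -15/3679 + (-6*(0 - 4))/(-2095 - 1*(-261)) = -15*1/3679 + (-6*(-4))/(-2095 + 261) = -15/3679 - 1*(-24)/(-1834) = -15/3679 + 24*(-1/1834) = -15/3679 - 12/917 = -57903/3373643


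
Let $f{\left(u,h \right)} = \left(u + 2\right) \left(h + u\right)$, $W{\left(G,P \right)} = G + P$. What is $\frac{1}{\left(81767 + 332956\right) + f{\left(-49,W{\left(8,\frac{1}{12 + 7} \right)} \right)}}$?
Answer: $\frac{19}{7916303} \approx 2.4001 \cdot 10^{-6}$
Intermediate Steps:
$f{\left(u,h \right)} = \left(2 + u\right) \left(h + u\right)$
$\frac{1}{\left(81767 + 332956\right) + f{\left(-49,W{\left(8,\frac{1}{12 + 7} \right)} \right)}} = \frac{1}{\left(81767 + 332956\right) + \left(\left(-49\right)^{2} + 2 \left(8 + \frac{1}{12 + 7}\right) + 2 \left(-49\right) + \left(8 + \frac{1}{12 + 7}\right) \left(-49\right)\right)} = \frac{1}{414723 + \left(2401 + 2 \left(8 + \frac{1}{19}\right) - 98 + \left(8 + \frac{1}{19}\right) \left(-49\right)\right)} = \frac{1}{414723 + \left(2401 + 2 \cdot \frac{153}{19} - 98 + \frac{153}{19} \left(-49\right)\right)} = \frac{1}{414723 + \left(2401 + \frac{306}{19} - 98 - \frac{7497}{19}\right)} = \frac{1}{414723 + \frac{36566}{19}} = \frac{1}{\frac{7916303}{19}} = \frac{19}{7916303}$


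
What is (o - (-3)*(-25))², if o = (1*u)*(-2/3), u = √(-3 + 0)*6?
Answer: 5577 + 600*I*√3 ≈ 5577.0 + 1039.2*I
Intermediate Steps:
u = 6*I*√3 (u = √(-3)*6 = (I*√3)*6 = 6*I*√3 ≈ 10.392*I)
o = -4*I*√3 (o = (1*(6*I*√3))*(-2/3) = (6*I*√3)*(-2*⅓) = (6*I*√3)*(-⅔) = -4*I*√3 ≈ -6.9282*I)
(o - (-3)*(-25))² = (-4*I*√3 - (-3)*(-25))² = (-4*I*√3 - 1*75)² = (-4*I*√3 - 75)² = (-75 - 4*I*√3)²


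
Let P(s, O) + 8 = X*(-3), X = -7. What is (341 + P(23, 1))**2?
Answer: 125316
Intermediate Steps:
P(s, O) = 13 (P(s, O) = -8 - 7*(-3) = -8 + 21 = 13)
(341 + P(23, 1))**2 = (341 + 13)**2 = 354**2 = 125316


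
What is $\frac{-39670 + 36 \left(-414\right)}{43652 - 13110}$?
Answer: $- \frac{27287}{15271} \approx -1.7868$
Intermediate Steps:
$\frac{-39670 + 36 \left(-414\right)}{43652 - 13110} = \frac{-39670 - 14904}{30542} = \left(-54574\right) \frac{1}{30542} = - \frac{27287}{15271}$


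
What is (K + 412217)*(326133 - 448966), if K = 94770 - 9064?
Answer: -61161375859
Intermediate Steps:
K = 85706
(K + 412217)*(326133 - 448966) = (85706 + 412217)*(326133 - 448966) = 497923*(-122833) = -61161375859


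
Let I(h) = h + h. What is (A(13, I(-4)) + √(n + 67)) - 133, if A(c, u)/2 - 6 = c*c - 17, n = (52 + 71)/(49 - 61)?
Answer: 183 + √227/2 ≈ 190.53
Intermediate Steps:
I(h) = 2*h
n = -41/4 (n = 123/(-12) = 123*(-1/12) = -41/4 ≈ -10.250)
A(c, u) = -22 + 2*c² (A(c, u) = 12 + 2*(c*c - 17) = 12 + 2*(c² - 17) = 12 + 2*(-17 + c²) = 12 + (-34 + 2*c²) = -22 + 2*c²)
(A(13, I(-4)) + √(n + 67)) - 133 = ((-22 + 2*13²) + √(-41/4 + 67)) - 133 = ((-22 + 2*169) + √(227/4)) - 133 = ((-22 + 338) + √227/2) - 133 = (316 + √227/2) - 133 = 183 + √227/2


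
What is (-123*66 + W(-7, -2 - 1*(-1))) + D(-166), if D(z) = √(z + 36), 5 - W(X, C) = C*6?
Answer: -8107 + I*√130 ≈ -8107.0 + 11.402*I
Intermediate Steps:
W(X, C) = 5 - 6*C (W(X, C) = 5 - C*6 = 5 - 6*C)
D(z) = √(36 + z)
(-123*66 + W(-7, -2 - 1*(-1))) + D(-166) = (-123*66 + (5 - 6*(-2 - 1*(-1)))) + √(36 - 166) = (-8118 + (5 - 6*(-2 + 1))) + √(-130) = (-8118 + (5 - 6*(-1))) + I*√130 = (-8118 + (5 + 6)) + I*√130 = (-8118 + 11) + I*√130 = -8107 + I*√130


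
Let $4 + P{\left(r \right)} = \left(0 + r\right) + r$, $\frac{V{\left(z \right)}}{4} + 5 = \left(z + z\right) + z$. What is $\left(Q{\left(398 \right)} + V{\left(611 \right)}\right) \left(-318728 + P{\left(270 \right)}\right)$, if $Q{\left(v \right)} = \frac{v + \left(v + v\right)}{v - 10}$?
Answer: $- \frac{225777111000}{97} \approx -2.3276 \cdot 10^{9}$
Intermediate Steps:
$V{\left(z \right)} = -20 + 12 z$ ($V{\left(z \right)} = -20 + 4 \left(\left(z + z\right) + z\right) = -20 + 4 \left(2 z + z\right) = -20 + 4 \cdot 3 z = -20 + 12 z$)
$P{\left(r \right)} = -4 + 2 r$ ($P{\left(r \right)} = -4 + \left(\left(0 + r\right) + r\right) = -4 + \left(r + r\right) = -4 + 2 r$)
$Q{\left(v \right)} = \frac{3 v}{-10 + v}$ ($Q{\left(v \right)} = \frac{v + 2 v}{-10 + v} = \frac{3 v}{-10 + v}$)
$\left(Q{\left(398 \right)} + V{\left(611 \right)}\right) \left(-318728 + P{\left(270 \right)}\right) = \left(3 \cdot 398 \frac{1}{-10 + 398} + \left(-20 + 12 \cdot 611\right)\right) \left(-318728 + \left(-4 + 2 \cdot 270\right)\right) = \left(3 \cdot 398 \cdot \frac{1}{388} + \left(-20 + 7332\right)\right) \left(-318728 + \left(-4 + 540\right)\right) = \left(3 \cdot 398 \cdot \frac{1}{388} + 7312\right) \left(-318728 + 536\right) = \left(\frac{597}{194} + 7312\right) \left(-318192\right) = \frac{1419125}{194} \left(-318192\right) = - \frac{225777111000}{97}$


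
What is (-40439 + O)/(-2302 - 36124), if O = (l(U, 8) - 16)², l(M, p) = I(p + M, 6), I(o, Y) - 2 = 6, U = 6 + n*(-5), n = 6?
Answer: 40375/38426 ≈ 1.0507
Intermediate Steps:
U = -24 (U = 6 + 6*(-5) = 6 - 30 = -24)
I(o, Y) = 8 (I(o, Y) = 2 + 6 = 8)
l(M, p) = 8
O = 64 (O = (8 - 16)² = (-8)² = 64)
(-40439 + O)/(-2302 - 36124) = (-40439 + 64)/(-2302 - 36124) = -40375/(-38426) = -40375*(-1/38426) = 40375/38426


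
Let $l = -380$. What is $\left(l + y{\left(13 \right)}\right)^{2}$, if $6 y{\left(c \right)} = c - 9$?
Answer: $\frac{1295044}{9} \approx 1.4389 \cdot 10^{5}$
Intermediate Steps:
$y{\left(c \right)} = - \frac{3}{2} + \frac{c}{6}$ ($y{\left(c \right)} = \frac{c - 9}{6} = \frac{-9 + c}{6} = - \frac{3}{2} + \frac{c}{6}$)
$\left(l + y{\left(13 \right)}\right)^{2} = \left(-380 + \left(- \frac{3}{2} + \frac{1}{6} \cdot 13\right)\right)^{2} = \left(-380 + \left(- \frac{3}{2} + \frac{13}{6}\right)\right)^{2} = \left(-380 + \frac{2}{3}\right)^{2} = \left(- \frac{1138}{3}\right)^{2} = \frac{1295044}{9}$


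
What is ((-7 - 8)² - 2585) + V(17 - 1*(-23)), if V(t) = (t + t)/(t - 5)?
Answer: -16504/7 ≈ -2357.7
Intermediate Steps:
V(t) = 2*t/(-5 + t) (V(t) = (2*t)/(-5 + t) = 2*t/(-5 + t))
((-7 - 8)² - 2585) + V(17 - 1*(-23)) = ((-7 - 8)² - 2585) + 2*(17 - 1*(-23))/(-5 + (17 - 1*(-23))) = ((-15)² - 2585) + 2*(17 + 23)/(-5 + (17 + 23)) = (225 - 2585) + 2*40/(-5 + 40) = -2360 + 2*40/35 = -2360 + 2*40*(1/35) = -2360 + 16/7 = -16504/7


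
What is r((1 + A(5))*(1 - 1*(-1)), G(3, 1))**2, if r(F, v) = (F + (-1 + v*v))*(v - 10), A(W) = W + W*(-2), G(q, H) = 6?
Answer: 11664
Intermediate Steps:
A(W) = -W (A(W) = W - 2*W = -W)
r(F, v) = (-10 + v)*(-1 + F + v**2) (r(F, v) = (F + (-1 + v**2))*(-10 + v) = (-1 + F + v**2)*(-10 + v) = (-10 + v)*(-1 + F + v**2))
r((1 + A(5))*(1 - 1*(-1)), G(3, 1))**2 = (10 + 6**3 - 1*6 - 10*(1 - 1*5)*(1 - 1*(-1)) - 10*6**2 + ((1 - 1*5)*(1 - 1*(-1)))*6)**2 = (10 + 216 - 6 - 10*(1 - 5)*(1 + 1) - 10*36 + ((1 - 5)*(1 + 1))*6)**2 = (10 + 216 - 6 - (-40)*2 - 360 - 4*2*6)**2 = (10 + 216 - 6 - 10*(-8) - 360 - 8*6)**2 = (10 + 216 - 6 + 80 - 360 - 48)**2 = (-108)**2 = 11664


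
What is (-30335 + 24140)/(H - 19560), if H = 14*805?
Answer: 1239/1658 ≈ 0.74729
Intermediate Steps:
H = 11270
(-30335 + 24140)/(H - 19560) = (-30335 + 24140)/(11270 - 19560) = -6195/(-8290) = -6195*(-1/8290) = 1239/1658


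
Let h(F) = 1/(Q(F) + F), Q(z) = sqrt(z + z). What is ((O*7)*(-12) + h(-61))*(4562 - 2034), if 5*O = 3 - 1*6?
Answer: 40121888/315 - 2528*I*sqrt(122)/3843 ≈ 1.2737e+5 - 7.2659*I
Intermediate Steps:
Q(z) = sqrt(2)*sqrt(z) (Q(z) = sqrt(2*z) = sqrt(2)*sqrt(z))
O = -3/5 (O = (3 - 1*6)/5 = (3 - 6)/5 = (1/5)*(-3) = -3/5 ≈ -0.60000)
h(F) = 1/(F + sqrt(2)*sqrt(F)) (h(F) = 1/(sqrt(2)*sqrt(F) + F) = 1/(F + sqrt(2)*sqrt(F)))
((O*7)*(-12) + h(-61))*(4562 - 2034) = (-3/5*7*(-12) + 1/(-61 + sqrt(2)*sqrt(-61)))*(4562 - 2034) = (-21/5*(-12) + 1/(-61 + sqrt(2)*(I*sqrt(61))))*2528 = (252/5 + 1/(-61 + I*sqrt(122)))*2528 = 637056/5 + 2528/(-61 + I*sqrt(122))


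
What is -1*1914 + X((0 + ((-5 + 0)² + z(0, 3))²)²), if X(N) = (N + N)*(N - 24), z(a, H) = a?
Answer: 305157029336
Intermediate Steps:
X(N) = 2*N*(-24 + N) (X(N) = (2*N)*(-24 + N) = 2*N*(-24 + N))
-1*1914 + X((0 + ((-5 + 0)² + z(0, 3))²)²) = -1*1914 + 2*(0 + ((-5 + 0)² + 0)²)²*(-24 + (0 + ((-5 + 0)² + 0)²)²) = -1914 + 2*(0 + ((-5)² + 0)²)²*(-24 + (0 + ((-5)² + 0)²)²) = -1914 + 2*(0 + (25 + 0)²)²*(-24 + (0 + (25 + 0)²)²) = -1914 + 2*(0 + 25²)²*(-24 + (0 + 25²)²) = -1914 + 2*(0 + 625)²*(-24 + (0 + 625)²) = -1914 + 2*625²*(-24 + 625²) = -1914 + 2*390625*(-24 + 390625) = -1914 + 2*390625*390601 = -1914 + 305157031250 = 305157029336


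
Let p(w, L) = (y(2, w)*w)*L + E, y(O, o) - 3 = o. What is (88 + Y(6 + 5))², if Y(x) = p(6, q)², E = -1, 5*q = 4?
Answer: 2182851841/625 ≈ 3.4926e+6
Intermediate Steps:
q = ⅘ (q = (⅕)*4 = ⅘ ≈ 0.80000)
y(O, o) = 3 + o
p(w, L) = -1 + L*w*(3 + w) (p(w, L) = ((3 + w)*w)*L - 1 = (w*(3 + w))*L - 1 = L*w*(3 + w) - 1 = -1 + L*w*(3 + w))
Y(x) = 44521/25 (Y(x) = (-1 + (⅘)*6*(3 + 6))² = (-1 + (⅘)*6*9)² = (-1 + 216/5)² = (211/5)² = 44521/25)
(88 + Y(6 + 5))² = (88 + 44521/25)² = (46721/25)² = 2182851841/625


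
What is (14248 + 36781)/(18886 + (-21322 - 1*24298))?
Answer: -51029/26734 ≈ -1.9088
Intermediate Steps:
(14248 + 36781)/(18886 + (-21322 - 1*24298)) = 51029/(18886 + (-21322 - 24298)) = 51029/(18886 - 45620) = 51029/(-26734) = 51029*(-1/26734) = -51029/26734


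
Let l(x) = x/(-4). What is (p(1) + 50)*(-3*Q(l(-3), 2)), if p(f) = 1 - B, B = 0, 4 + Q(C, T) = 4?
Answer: 0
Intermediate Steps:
l(x) = -x/4 (l(x) = x*(-1/4) = -x/4)
Q(C, T) = 0 (Q(C, T) = -4 + 4 = 0)
p(f) = 1 (p(f) = 1 - 1*0 = 1 + 0 = 1)
(p(1) + 50)*(-3*Q(l(-3), 2)) = (1 + 50)*(-3*0) = 51*0 = 0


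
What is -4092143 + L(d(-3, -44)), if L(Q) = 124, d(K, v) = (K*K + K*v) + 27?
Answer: -4092019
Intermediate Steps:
d(K, v) = 27 + K² + K*v (d(K, v) = (K² + K*v) + 27 = 27 + K² + K*v)
-4092143 + L(d(-3, -44)) = -4092143 + 124 = -4092019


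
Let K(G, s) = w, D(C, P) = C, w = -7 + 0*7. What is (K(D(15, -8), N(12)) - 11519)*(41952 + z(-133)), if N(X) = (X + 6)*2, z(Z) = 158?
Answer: -485359860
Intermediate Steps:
w = -7 (w = -7 + 0 = -7)
N(X) = 12 + 2*X (N(X) = (6 + X)*2 = 12 + 2*X)
K(G, s) = -7
(K(D(15, -8), N(12)) - 11519)*(41952 + z(-133)) = (-7 - 11519)*(41952 + 158) = -11526*42110 = -485359860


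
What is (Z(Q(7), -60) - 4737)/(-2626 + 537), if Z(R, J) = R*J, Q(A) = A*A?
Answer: 7677/2089 ≈ 3.6750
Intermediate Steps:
Q(A) = A²
Z(R, J) = J*R
(Z(Q(7), -60) - 4737)/(-2626 + 537) = (-60*7² - 4737)/(-2626 + 537) = (-60*49 - 4737)/(-2089) = (-2940 - 4737)*(-1/2089) = -7677*(-1/2089) = 7677/2089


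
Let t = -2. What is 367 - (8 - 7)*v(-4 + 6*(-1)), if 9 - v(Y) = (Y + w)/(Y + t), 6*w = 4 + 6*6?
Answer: 6449/18 ≈ 358.28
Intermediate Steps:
w = 20/3 (w = (4 + 6*6)/6 = (4 + 36)/6 = (1/6)*40 = 20/3 ≈ 6.6667)
v(Y) = 9 - (20/3 + Y)/(-2 + Y) (v(Y) = 9 - (Y + 20/3)/(Y - 2) = 9 - (20/3 + Y)/(-2 + Y))
367 - (8 - 7)*v(-4 + 6*(-1)) = 367 - (8 - 7)*2*(-37 + 12*(-4 + 6*(-1)))/(3*(-2 + (-4 + 6*(-1)))) = 367 - 2*(-37 + 12*(-4 - 6))/(3*(-2 + (-4 - 6))) = 367 - 2*(-37 + 12*(-10))/(3*(-2 - 10)) = 367 - (2/3)*(-37 - 120)/(-12) = 367 - (2/3)*(-1/12)*(-157) = 367 - 157/18 = 6449/18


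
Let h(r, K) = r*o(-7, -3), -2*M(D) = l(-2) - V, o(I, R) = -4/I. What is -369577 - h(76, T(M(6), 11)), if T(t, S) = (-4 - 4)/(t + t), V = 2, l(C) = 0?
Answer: -2587343/7 ≈ -3.6962e+5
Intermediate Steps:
M(D) = 1 (M(D) = -(0 - 1*2)/2 = -(0 - 2)/2 = -1/2*(-2) = 1)
T(t, S) = -4/t (T(t, S) = -8*1/(2*t) = -4/t)
h(r, K) = 4*r/7 (h(r, K) = r*(-4/(-7)) = r*(-4*(-1/7)) = r*(4/7) = 4*r/7)
-369577 - h(76, T(M(6), 11)) = -369577 - 4*76/7 = -369577 - 1*304/7 = -369577 - 304/7 = -2587343/7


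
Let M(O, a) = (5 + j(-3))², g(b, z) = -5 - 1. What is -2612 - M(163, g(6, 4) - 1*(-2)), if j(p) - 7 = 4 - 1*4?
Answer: -2756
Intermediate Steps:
g(b, z) = -6
j(p) = 7 (j(p) = 7 + (4 - 1*4) = 7 + (4 - 4) = 7 + 0 = 7)
M(O, a) = 144 (M(O, a) = (5 + 7)² = 12² = 144)
-2612 - M(163, g(6, 4) - 1*(-2)) = -2612 - 1*144 = -2612 - 144 = -2756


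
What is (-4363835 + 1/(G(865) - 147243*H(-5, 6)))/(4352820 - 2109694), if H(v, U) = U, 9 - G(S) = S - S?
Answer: -1927612833458/990843710787 ≈ -1.9454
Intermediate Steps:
G(S) = 9 (G(S) = 9 - (S - S) = 9 - 1*0 = 9 + 0 = 9)
(-4363835 + 1/(G(865) - 147243*H(-5, 6)))/(4352820 - 2109694) = (-4363835 + 1/(9 - 147243*6))/(4352820 - 2109694) = (-4363835 + 1/(9 - 883458))/2243126 = (-4363835 + 1/(-883449))*(1/2243126) = (-4363835 - 1/883449)*(1/2243126) = -3855225666916/883449*1/2243126 = -1927612833458/990843710787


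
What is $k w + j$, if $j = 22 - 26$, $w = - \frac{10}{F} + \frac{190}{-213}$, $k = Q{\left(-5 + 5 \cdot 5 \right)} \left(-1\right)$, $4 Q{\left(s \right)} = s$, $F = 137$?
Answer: $\frac{24076}{29181} \approx 0.82506$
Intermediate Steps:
$Q{\left(s \right)} = \frac{s}{4}$
$k = -5$ ($k = \frac{-5 + 5 \cdot 5}{4} \left(-1\right) = \frac{-5 + 25}{4} \left(-1\right) = \frac{1}{4} \cdot 20 \left(-1\right) = 5 \left(-1\right) = -5$)
$w = - \frac{28160}{29181}$ ($w = - \frac{10}{137} + \frac{190}{-213} = \left(-10\right) \frac{1}{137} + 190 \left(- \frac{1}{213}\right) = - \frac{10}{137} - \frac{190}{213} = - \frac{28160}{29181} \approx -0.96501$)
$j = -4$
$k w + j = \left(-5\right) \left(- \frac{28160}{29181}\right) - 4 = \frac{140800}{29181} - 4 = \frac{24076}{29181}$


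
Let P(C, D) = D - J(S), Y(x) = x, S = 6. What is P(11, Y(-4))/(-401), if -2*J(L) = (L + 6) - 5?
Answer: 1/802 ≈ 0.0012469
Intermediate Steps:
J(L) = -½ - L/2 (J(L) = -((L + 6) - 5)/2 = -((6 + L) - 5)/2 = -(1 + L)/2 = -½ - L/2)
P(C, D) = 7/2 + D (P(C, D) = D - (-½ - ½*6) = D - (-½ - 3) = D - 1*(-7/2) = D + 7/2 = 7/2 + D)
P(11, Y(-4))/(-401) = (7/2 - 4)/(-401) = -½*(-1/401) = 1/802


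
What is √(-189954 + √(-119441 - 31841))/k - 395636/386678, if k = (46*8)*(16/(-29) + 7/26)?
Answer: -197818/193339 - 377*√(-189954 + I*√151282)/39192 ≈ -1.0275 - 4.1925*I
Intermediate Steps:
k = -39192/377 (k = 368*(16*(-1/29) + 7*(1/26)) = 368*(-16/29 + 7/26) = 368*(-213/754) = -39192/377 ≈ -103.96)
√(-189954 + √(-119441 - 31841))/k - 395636/386678 = √(-189954 + √(-119441 - 31841))/(-39192/377) - 395636/386678 = √(-189954 + √(-151282))*(-377/39192) - 395636*1/386678 = √(-189954 + I*√151282)*(-377/39192) - 197818/193339 = -377*√(-189954 + I*√151282)/39192 - 197818/193339 = -197818/193339 - 377*√(-189954 + I*√151282)/39192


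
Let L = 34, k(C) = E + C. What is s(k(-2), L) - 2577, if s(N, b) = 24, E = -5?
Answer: -2553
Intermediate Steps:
k(C) = -5 + C
s(k(-2), L) - 2577 = 24 - 2577 = -2553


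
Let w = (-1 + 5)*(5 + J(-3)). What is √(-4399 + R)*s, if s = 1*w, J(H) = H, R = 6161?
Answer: 8*√1762 ≈ 335.81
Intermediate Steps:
w = 8 (w = (-1 + 5)*(5 - 3) = 4*2 = 8)
s = 8 (s = 1*8 = 8)
√(-4399 + R)*s = √(-4399 + 6161)*8 = √1762*8 = 8*√1762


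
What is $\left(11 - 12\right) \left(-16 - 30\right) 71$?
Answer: $3266$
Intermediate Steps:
$\left(11 - 12\right) \left(-16 - 30\right) 71 = \left(11 + \left(-16 + 4\right)\right) \left(-46\right) 71 = \left(11 - 12\right) \left(-46\right) 71 = \left(-1\right) \left(-46\right) 71 = 46 \cdot 71 = 3266$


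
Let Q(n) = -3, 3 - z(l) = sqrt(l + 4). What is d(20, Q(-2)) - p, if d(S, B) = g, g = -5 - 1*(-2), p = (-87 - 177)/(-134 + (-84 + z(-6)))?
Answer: 3*(-sqrt(2) + 303*I)/(sqrt(2) - 215*I) ≈ -4.2279 + 0.0080765*I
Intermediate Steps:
z(l) = 3 - sqrt(4 + l) (z(l) = 3 - sqrt(l + 4) = 3 - sqrt(4 + l))
p = -264/(-215 - I*sqrt(2)) (p = (-87 - 177)/(-134 + (-84 + (3 - sqrt(4 - 6)))) = -264/(-134 + (-84 + (3 - sqrt(-2)))) = -264/(-134 + (-84 + (3 - I*sqrt(2)))) = -264/(-134 + (-81 - I*sqrt(2))) = -264/(-215 - I*sqrt(2)) ≈ 1.2279 - 0.0080765*I)
g = -3 (g = -5 + 2 = -3)
d(S, B) = -3
d(20, Q(-2)) - p = -3 - (18920/15409 - 88*I*sqrt(2)/15409) = -3 + (-18920/15409 + 88*I*sqrt(2)/15409) = -65147/15409 + 88*I*sqrt(2)/15409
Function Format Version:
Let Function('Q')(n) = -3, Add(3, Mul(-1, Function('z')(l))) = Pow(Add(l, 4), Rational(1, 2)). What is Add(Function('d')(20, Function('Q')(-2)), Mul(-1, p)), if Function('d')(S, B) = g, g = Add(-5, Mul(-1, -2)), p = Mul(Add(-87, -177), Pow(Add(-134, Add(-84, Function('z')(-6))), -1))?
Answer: Mul(3, Pow(Add(Pow(2, Rational(1, 2)), Mul(-215, I)), -1), Add(Mul(-1, Pow(2, Rational(1, 2))), Mul(303, I))) ≈ Add(-4.2279, Mul(0.0080765, I))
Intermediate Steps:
Function('z')(l) = Add(3, Mul(-1, Pow(Add(4, l), Rational(1, 2)))) (Function('z')(l) = Add(3, Mul(-1, Pow(Add(l, 4), Rational(1, 2)))) = Add(3, Mul(-1, Pow(Add(4, l), Rational(1, 2)))))
p = Mul(-264, Pow(Add(-215, Mul(-1, I, Pow(2, Rational(1, 2)))), -1)) (p = Mul(Add(-87, -177), Pow(Add(-134, Add(-84, Add(3, Mul(-1, Pow(Add(4, -6), Rational(1, 2)))))), -1)) = Mul(-264, Pow(Add(-134, Add(-84, Add(3, Mul(-1, Pow(-2, Rational(1, 2)))))), -1)) = Mul(-264, Pow(Add(-134, Add(-84, Add(3, Mul(-1, Mul(I, Pow(2, Rational(1, 2))))))), -1)) = Mul(-264, Pow(Add(-134, Add(-84, Add(3, Mul(-1, I, Pow(2, Rational(1, 2)))))), -1)) = Mul(-264, Pow(Add(-134, Add(-81, Mul(-1, I, Pow(2, Rational(1, 2))))), -1)) = Mul(-264, Pow(Add(-215, Mul(-1, I, Pow(2, Rational(1, 2)))), -1)) ≈ Add(1.2279, Mul(-0.0080765, I)))
g = -3 (g = Add(-5, 2) = -3)
Function('d')(S, B) = -3
Add(Function('d')(20, Function('Q')(-2)), Mul(-1, p)) = Add(-3, Mul(-1, Add(Rational(18920, 15409), Mul(Rational(-88, 15409), I, Pow(2, Rational(1, 2)))))) = Add(-3, Add(Rational(-18920, 15409), Mul(Rational(88, 15409), I, Pow(2, Rational(1, 2))))) = Add(Rational(-65147, 15409), Mul(Rational(88, 15409), I, Pow(2, Rational(1, 2))))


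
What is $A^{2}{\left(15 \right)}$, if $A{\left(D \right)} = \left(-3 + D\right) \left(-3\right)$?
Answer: $1296$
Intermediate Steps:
$A{\left(D \right)} = 9 - 3 D$
$A^{2}{\left(15 \right)} = \left(9 - 45\right)^{2} = \left(-36\right)^{2} = 1296$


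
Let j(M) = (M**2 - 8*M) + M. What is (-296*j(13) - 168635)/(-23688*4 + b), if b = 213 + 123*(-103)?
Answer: 191723/107208 ≈ 1.7883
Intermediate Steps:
j(M) = M**2 - 7*M
b = -12456 (b = 213 - 12669 = -12456)
(-296*j(13) - 168635)/(-23688*4 + b) = (-3848*(-7 + 13) - 168635)/(-23688*4 - 12456) = (-3848*6 - 168635)/(-94752 - 12456) = (-296*78 - 168635)/(-107208) = (-23088 - 168635)*(-1/107208) = -191723*(-1/107208) = 191723/107208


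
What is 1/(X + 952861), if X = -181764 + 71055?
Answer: 1/842152 ≈ 1.1874e-6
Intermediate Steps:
X = -110709
1/(X + 952861) = 1/(-110709 + 952861) = 1/842152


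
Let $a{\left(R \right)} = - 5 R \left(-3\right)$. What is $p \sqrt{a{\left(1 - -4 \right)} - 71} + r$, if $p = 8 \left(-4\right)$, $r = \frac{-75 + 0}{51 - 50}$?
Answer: $-139$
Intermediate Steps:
$r = -75$ ($r = - \frac{75}{1} = \left(-75\right) 1 = -75$)
$a{\left(R \right)} = 15 R$
$p = -32$
$p \sqrt{a{\left(1 - -4 \right)} - 71} + r = - 32 \sqrt{15 \left(1 - -4\right) - 71} - 75 = - 32 \sqrt{15 \left(1 + 4\right) - 71} - 75 = - 32 \sqrt{15 \cdot 5 - 71} - 75 = - 32 \sqrt{75 - 71} - 75 = - 32 \sqrt{4} - 75 = \left(-32\right) 2 - 75 = -64 - 75 = -139$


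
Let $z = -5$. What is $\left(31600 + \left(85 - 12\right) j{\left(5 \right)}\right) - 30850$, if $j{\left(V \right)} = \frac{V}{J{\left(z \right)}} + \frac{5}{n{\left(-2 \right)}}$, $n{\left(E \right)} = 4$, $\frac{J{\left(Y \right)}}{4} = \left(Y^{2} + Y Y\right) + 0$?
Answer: $\frac{33723}{40} \approx 843.08$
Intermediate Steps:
$J{\left(Y \right)} = 8 Y^{2}$ ($J{\left(Y \right)} = 4 \left(\left(Y^{2} + Y Y\right) + 0\right) = 4 \left(\left(Y^{2} + Y^{2}\right) + 0\right) = 4 \left(2 Y^{2} + 0\right) = 4 \cdot 2 Y^{2} = 8 Y^{2}$)
$j{\left(V \right)} = \frac{5}{4} + \frac{V}{200}$ ($j{\left(V \right)} = \frac{V}{8 \left(-5\right)^{2}} + \frac{5}{4} = \frac{V}{8 \cdot 25} + 5 \cdot \frac{1}{4} = \frac{V}{200} + \frac{5}{4} = \frac{5}{4} + \frac{V}{200}$)
$\left(31600 + \left(85 - 12\right) j{\left(5 \right)}\right) - 30850 = \left(31600 + \left(85 - 12\right) \left(\frac{5}{4} + \frac{1}{200} \cdot 5\right)\right) - 30850 = \left(31600 + 73 \left(\frac{5}{4} + \frac{1}{40}\right)\right) - 30850 = \left(31600 + 73 \cdot \frac{51}{40}\right) - 30850 = \left(31600 + \frac{3723}{40}\right) - 30850 = \frac{1267723}{40} - 30850 = \frac{33723}{40}$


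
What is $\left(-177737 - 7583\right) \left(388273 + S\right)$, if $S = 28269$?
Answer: $-77193563440$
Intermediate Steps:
$\left(-177737 - 7583\right) \left(388273 + S\right) = \left(-177737 - 7583\right) \left(388273 + 28269\right) = \left(-185320\right) 416542 = -77193563440$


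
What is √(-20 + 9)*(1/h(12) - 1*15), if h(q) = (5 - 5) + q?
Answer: -179*I*√11/12 ≈ -49.473*I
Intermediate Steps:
h(q) = q (h(q) = 0 + q = q)
√(-20 + 9)*(1/h(12) - 1*15) = √(-20 + 9)*(1/12 - 1*15) = √(-11)*(1/12 - 15) = (I*√11)*(-179/12) = -179*I*√11/12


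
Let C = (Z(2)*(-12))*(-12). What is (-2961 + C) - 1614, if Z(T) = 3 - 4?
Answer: -4719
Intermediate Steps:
Z(T) = -1
C = -144 (C = -1*(-12)*(-12) = 12*(-12) = -144)
(-2961 + C) - 1614 = (-2961 - 144) - 1614 = -3105 - 1614 = -4719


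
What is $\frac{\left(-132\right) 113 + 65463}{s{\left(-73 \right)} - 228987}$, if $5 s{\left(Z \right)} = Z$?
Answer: $- \frac{252735}{1145008} \approx -0.22073$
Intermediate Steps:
$s{\left(Z \right)} = \frac{Z}{5}$
$\frac{\left(-132\right) 113 + 65463}{s{\left(-73 \right)} - 228987} = \frac{\left(-132\right) 113 + 65463}{\frac{1}{5} \left(-73\right) - 228987} = \frac{-14916 + 65463}{- \frac{73}{5} - 228987} = \frac{50547}{- \frac{1145008}{5}} = 50547 \left(- \frac{5}{1145008}\right) = - \frac{252735}{1145008}$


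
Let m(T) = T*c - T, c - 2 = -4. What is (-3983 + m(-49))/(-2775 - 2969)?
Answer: 959/1436 ≈ 0.66783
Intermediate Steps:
c = -2 (c = 2 - 4 = -2)
m(T) = -3*T (m(T) = T*(-2) - T = -2*T - T = -3*T)
(-3983 + m(-49))/(-2775 - 2969) = (-3983 - 3*(-49))/(-2775 - 2969) = (-3983 + 147)/(-5744) = -3836*(-1/5744) = 959/1436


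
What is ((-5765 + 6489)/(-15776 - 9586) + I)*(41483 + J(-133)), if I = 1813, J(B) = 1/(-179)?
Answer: 56904464749232/756633 ≈ 7.5207e+7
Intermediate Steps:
J(B) = -1/179
((-5765 + 6489)/(-15776 - 9586) + I)*(41483 + J(-133)) = ((-5765 + 6489)/(-15776 - 9586) + 1813)*(41483 - 1/179) = (724/(-25362) + 1813)*(7425456/179) = (724*(-1/25362) + 1813)*(7425456/179) = (-362/12681 + 1813)*(7425456/179) = (22990291/12681)*(7425456/179) = 56904464749232/756633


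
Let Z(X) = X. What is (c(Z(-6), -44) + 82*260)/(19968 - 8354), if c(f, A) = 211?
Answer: 21531/11614 ≈ 1.8539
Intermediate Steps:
(c(Z(-6), -44) + 82*260)/(19968 - 8354) = (211 + 82*260)/(19968 - 8354) = (211 + 21320)/11614 = 21531*(1/11614) = 21531/11614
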